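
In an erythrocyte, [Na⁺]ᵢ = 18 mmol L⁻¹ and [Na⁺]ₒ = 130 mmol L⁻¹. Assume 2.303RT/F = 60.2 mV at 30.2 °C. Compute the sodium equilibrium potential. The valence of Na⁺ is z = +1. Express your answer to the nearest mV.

E = (60.2/z) · log₁₀([Na⁺]_out/[Na⁺]_in) with z = +1.
= (60.2/1) · log₁₀(130/18) = 60.20 · log₁₀(7.222)
= 60.20 · (0.8587) = 51.69 mV

52 mV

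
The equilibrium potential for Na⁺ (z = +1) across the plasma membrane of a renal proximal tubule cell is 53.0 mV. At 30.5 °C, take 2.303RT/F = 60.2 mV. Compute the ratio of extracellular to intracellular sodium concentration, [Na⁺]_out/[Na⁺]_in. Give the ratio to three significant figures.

log₁₀([out]/[in]) = E·z/(60.2) = 53.0 × 1 / 60.2 = 0.8804
[out]/[in] = 10^(0.8804) = 7.593

7.59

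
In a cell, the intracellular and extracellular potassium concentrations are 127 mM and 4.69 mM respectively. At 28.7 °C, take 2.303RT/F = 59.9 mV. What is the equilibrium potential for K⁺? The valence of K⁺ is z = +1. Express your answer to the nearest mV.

-86 mV

E = (59.9/z) · log₁₀([K⁺]_out/[K⁺]_in) with z = +1.
= (59.9/1) · log₁₀(4.69/127) = 59.90 · log₁₀(0.03693)
= 59.90 · (-1.4326) = -85.81 mV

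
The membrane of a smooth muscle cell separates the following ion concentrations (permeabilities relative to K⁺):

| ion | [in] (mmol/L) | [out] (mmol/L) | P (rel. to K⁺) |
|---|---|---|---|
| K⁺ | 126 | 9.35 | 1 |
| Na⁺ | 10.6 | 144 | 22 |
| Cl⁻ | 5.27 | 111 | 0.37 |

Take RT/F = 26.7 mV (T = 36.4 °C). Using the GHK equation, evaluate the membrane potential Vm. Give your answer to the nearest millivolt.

Vm = 26.7 · ln[(Σ P·[cation]ₒ + Σ P·[anion]ᵢ) / (Σ P·[cation]ᵢ + Σ P·[anion]ₒ)]
Numerator = 1×9.35 + 22×144 + 0.37×5.27 = 3179
Denominator = 1×126 + 22×10.6 + 0.37×111 = 400.3
Vm = 26.7 · ln(7.9429) = 26.7 × (2.0723) = 55.33 mV

55 mV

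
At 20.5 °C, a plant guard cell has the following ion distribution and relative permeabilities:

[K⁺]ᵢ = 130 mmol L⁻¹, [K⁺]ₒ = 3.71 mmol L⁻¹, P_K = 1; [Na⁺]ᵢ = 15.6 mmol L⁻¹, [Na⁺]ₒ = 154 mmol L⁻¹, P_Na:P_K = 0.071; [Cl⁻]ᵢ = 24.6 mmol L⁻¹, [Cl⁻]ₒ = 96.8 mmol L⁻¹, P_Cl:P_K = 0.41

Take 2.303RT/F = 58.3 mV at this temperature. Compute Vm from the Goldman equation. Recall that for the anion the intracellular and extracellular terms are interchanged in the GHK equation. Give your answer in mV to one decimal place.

-48.9 mV

Vm = 58.3 · log₁₀[(Σ P·[cation]ₒ + Σ P·[anion]ᵢ) / (Σ P·[cation]ᵢ + Σ P·[anion]ₒ)]
Numerator = 1×3.71 + 0.071×154 + 0.41×24.6 = 24.73
Denominator = 1×130 + 0.071×15.6 + 0.41×96.8 = 170.8
Vm = 58.3 · log₁₀(0.14479) = 58.3 × (-0.8393) = -48.93 mV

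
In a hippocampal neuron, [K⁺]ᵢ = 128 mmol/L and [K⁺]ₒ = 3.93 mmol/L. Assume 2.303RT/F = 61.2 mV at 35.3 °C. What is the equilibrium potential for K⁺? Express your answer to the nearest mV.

-93 mV

E = (61.2/z) · log₁₀([K⁺]_out/[K⁺]_in) with z = +1.
= (61.2/1) · log₁₀(3.93/128) = 61.20 · log₁₀(0.0307)
= 61.20 · (-1.5128) = -92.58 mV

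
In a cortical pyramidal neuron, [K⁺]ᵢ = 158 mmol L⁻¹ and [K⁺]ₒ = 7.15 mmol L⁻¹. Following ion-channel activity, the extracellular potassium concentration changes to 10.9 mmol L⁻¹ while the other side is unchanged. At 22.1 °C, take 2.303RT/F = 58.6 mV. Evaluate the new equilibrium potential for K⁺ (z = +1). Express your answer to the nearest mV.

After the shift: [K⁺]_out = 10.9, [K⁺]_in = 158 mmol L⁻¹.
E_new = (58.6/1)·log₁₀(10.9/158) = 58.60 · (-1.1612) = -68.05 mV

-68 mV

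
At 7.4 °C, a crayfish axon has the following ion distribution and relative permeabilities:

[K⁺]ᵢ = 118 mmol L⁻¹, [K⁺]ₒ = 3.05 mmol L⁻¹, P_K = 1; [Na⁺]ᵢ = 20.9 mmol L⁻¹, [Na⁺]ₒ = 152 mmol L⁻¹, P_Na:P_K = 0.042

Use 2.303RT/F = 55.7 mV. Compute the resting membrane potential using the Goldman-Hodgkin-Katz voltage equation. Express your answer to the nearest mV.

-61 mV

Vm = 55.7 · log₁₀[(Σ P·[cation]ₒ + Σ P·[anion]ᵢ) / (Σ P·[cation]ᵢ + Σ P·[anion]ₒ)]
Numerator = 1×3.05 + 0.042×152 = 9.434
Denominator = 1×118 + 0.042×20.9 = 118.9
Vm = 55.7 · log₁₀(0.079359) = 55.7 × (-1.1004) = -61.29 mV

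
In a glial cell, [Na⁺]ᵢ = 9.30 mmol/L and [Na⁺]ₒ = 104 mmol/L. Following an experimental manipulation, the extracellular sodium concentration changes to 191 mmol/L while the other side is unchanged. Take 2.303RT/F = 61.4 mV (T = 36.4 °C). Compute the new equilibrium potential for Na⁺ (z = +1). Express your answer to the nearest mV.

After the shift: [Na⁺]_out = 191, [Na⁺]_in = 9.30 mmol/L.
E_new = (61.4/1)·log₁₀(191/9.30) = 61.40 · (1.3126) = 80.59 mV

81 mV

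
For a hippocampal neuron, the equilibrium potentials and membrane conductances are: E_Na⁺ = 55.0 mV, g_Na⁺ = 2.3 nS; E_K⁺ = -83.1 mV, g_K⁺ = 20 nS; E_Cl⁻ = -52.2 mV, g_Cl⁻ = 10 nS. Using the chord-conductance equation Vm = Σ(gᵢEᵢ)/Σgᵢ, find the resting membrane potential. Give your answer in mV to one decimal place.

Σ gᵢEᵢ = 2.3·(55.0) + 20·(-83.1) + 10·(-52.2) = -2057.50
Σ gᵢ = 2.3 + 20 + 10 = 32.3
Vm = -2057.50 / 32.3 = -63.70 mV

-63.7 mV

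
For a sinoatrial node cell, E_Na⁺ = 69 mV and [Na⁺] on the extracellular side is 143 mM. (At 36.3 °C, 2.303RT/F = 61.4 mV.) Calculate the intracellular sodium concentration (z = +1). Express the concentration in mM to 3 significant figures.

Nernst: E = (61.4/1) · log₁₀([out]/[in]), so log₁₀([out]/[in]) = 69.0 × 1 / 61.4 = 1.1238.
[out]/[in] = 10^(1.1238) = 13.3.
[in] = 143 / 13.3 = 10.75 mM.

10.8 mM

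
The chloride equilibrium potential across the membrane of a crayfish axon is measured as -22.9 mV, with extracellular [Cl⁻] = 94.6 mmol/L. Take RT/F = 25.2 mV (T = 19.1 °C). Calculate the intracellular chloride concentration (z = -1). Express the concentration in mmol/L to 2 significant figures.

Nernst: E = (25.2/-1) · ln([out]/[in]), so ln([out]/[in]) = -22.9 × -1 / 25.2 = 0.9087.
[out]/[in] = e^(0.9087) = 2.481.
[in] = 94.6 / 2.481 = 38.13 mmol/L.

38 mmol/L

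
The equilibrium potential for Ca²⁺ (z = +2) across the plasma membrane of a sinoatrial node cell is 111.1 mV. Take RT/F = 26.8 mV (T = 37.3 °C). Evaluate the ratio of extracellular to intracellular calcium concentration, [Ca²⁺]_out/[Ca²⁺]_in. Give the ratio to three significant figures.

3990

ln([out]/[in]) = E·z/(26.8) = 111.1 × 2 / 26.8 = 8.2910
[out]/[in] = e^(8.2910) = 3988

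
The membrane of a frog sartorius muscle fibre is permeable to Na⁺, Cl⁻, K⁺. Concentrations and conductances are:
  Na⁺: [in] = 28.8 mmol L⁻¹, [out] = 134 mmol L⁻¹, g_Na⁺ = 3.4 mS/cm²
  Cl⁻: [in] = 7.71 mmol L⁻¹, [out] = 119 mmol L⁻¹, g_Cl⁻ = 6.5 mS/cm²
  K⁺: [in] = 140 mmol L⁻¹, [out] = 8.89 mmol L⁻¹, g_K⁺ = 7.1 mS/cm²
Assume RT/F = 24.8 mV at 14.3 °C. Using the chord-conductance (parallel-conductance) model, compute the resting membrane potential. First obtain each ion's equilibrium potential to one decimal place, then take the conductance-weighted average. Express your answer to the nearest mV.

-47 mV

E_Na⁺ = (24.8/1)·ln(134/28.8) = 38.1 mV
E_Cl⁻ = (24.8/-1)·ln(119/7.71) = -67.9 mV
E_K⁺ = (24.8/1)·ln(8.89/140) = -68.4 mV
Vm = (Σ gᵢEᵢ)/(Σ gᵢ) = (3.4·38.1 + 6.5·-67.9 + 7.1·-68.4) / (3.4 + 6.5 + 7.1)
= -797.45 / 17 = -46.91 mV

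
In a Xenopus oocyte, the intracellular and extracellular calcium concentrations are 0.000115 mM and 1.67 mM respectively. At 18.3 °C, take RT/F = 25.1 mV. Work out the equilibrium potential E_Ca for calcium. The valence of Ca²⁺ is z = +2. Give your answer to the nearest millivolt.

120 mV

E = (25.1/z) · ln([Ca²⁺]_out/[Ca²⁺]_in) with z = +2.
= (25.1/2) · ln(1.67/0.000115) = 12.55 · ln(1.452e+04)
= 12.55 · (9.5834) = 120.27 mV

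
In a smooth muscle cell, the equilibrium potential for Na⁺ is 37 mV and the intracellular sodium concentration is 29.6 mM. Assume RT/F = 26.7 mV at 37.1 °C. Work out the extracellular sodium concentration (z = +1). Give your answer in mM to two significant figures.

120 mM

Nernst: E = (26.7/1) · ln([out]/[in]), so ln([out]/[in]) = 37.0 × 1 / 26.7 = 1.3858.
[out]/[in] = e^(1.3858) = 3.998.
[out] = 3.998 × 29.6 = 118.3 mM.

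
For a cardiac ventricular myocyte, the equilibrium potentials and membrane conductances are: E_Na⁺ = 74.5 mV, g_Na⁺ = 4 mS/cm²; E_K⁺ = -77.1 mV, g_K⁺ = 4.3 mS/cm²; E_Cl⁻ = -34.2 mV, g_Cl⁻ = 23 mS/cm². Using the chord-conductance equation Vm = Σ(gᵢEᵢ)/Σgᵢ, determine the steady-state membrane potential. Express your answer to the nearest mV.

-26 mV

Σ gᵢEᵢ = 4·(74.5) + 4.3·(-77.1) + 23·(-34.2) = -820.13
Σ gᵢ = 4 + 4.3 + 23 = 31.3
Vm = -820.13 / 31.3 = -26.20 mV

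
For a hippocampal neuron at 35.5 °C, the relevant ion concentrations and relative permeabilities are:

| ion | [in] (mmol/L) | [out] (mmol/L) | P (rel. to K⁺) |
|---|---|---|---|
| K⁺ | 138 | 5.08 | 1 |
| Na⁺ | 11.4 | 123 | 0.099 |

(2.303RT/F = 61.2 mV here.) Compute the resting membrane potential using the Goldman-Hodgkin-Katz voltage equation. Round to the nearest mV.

-55 mV

Vm = 61.2 · log₁₀[(Σ P·[cation]ₒ + Σ P·[anion]ᵢ) / (Σ P·[cation]ᵢ + Σ P·[anion]ₒ)]
Numerator = 1×5.08 + 0.099×123 = 17.26
Denominator = 1×138 + 0.099×11.4 = 139.1
Vm = 61.2 · log₁₀(0.12404) = 61.2 × (-0.9065) = -55.47 mV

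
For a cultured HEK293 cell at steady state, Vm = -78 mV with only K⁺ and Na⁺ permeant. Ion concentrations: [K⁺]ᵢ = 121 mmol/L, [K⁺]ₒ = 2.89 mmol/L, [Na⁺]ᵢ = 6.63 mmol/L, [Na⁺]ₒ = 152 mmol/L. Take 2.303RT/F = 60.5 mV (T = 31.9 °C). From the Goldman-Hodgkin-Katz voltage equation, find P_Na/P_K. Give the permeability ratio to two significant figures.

0.022

Let α = P_Na/P_K. GHK: Vm = 60.5·log₁₀[(Kₒ + α·Naₒ)/(Kᵢ + α·Naᵢ)].
10^(Vm/60.5) = 10^(-78.0/60.5) = 0.051374
So 0.051374·(Kᵢ + α·Naᵢ) = Kₒ + α·Naₒ → α = (0.051374·121.0 − 2.89) / (152.0 − 0.051374·6.63)
α = (6.216 − 2.89) / (152.0 − 0.3406) = 3.326/151.7 = 0.02193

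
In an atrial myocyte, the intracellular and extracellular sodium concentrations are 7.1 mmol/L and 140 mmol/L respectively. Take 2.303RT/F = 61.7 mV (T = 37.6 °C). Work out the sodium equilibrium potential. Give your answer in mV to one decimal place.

79.9 mV

E = (61.7/z) · log₁₀([Na⁺]_out/[Na⁺]_in) with z = +1.
= (61.7/1) · log₁₀(140/7.1) = 61.70 · log₁₀(19.72)
= 61.70 · (1.2949) = 79.89 mV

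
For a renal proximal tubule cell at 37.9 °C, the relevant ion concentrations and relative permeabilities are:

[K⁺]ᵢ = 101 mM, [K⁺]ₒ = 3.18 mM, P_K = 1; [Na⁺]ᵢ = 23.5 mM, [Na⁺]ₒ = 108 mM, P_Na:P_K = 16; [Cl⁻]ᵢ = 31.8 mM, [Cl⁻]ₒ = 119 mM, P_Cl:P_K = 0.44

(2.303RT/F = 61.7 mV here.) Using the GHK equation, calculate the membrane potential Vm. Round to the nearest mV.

Vm = 61.7 · log₁₀[(Σ P·[cation]ₒ + Σ P·[anion]ᵢ) / (Σ P·[cation]ᵢ + Σ P·[anion]ₒ)]
Numerator = 1×3.18 + 16×108 + 0.44×31.8 = 1745
Denominator = 1×101 + 16×23.5 + 0.44×119 = 529.4
Vm = 61.7 · log₁₀(3.2968) = 61.7 × (0.5181) = 31.97 mV

32 mV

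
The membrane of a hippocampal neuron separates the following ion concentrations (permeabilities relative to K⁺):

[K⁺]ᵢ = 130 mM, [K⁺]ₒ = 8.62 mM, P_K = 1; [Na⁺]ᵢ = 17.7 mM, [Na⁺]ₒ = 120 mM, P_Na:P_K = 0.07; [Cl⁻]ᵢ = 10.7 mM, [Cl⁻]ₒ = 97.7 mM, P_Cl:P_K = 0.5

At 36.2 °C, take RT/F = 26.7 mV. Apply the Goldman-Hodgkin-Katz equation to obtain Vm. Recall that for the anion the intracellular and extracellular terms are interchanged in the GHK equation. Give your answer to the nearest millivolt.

Vm = 26.7 · ln[(Σ P·[cation]ₒ + Σ P·[anion]ᵢ) / (Σ P·[cation]ᵢ + Σ P·[anion]ₒ)]
Numerator = 1×8.62 + 0.07×120 + 0.5×10.7 = 22.37
Denominator = 1×130 + 0.07×17.7 + 0.5×97.7 = 180.1
Vm = 26.7 · ln(0.12422) = 26.7 × (-2.0857) = -55.69 mV

-56 mV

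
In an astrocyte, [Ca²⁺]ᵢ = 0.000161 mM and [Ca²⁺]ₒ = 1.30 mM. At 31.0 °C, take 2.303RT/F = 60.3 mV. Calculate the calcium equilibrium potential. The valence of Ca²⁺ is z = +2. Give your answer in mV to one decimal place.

117.8 mV

E = (60.3/z) · log₁₀([Ca²⁺]_out/[Ca²⁺]_in) with z = +2.
= (60.3/2) · log₁₀(1.30/0.000161) = 30.15 · log₁₀(8075)
= 30.15 · (3.9071) = 117.80 mV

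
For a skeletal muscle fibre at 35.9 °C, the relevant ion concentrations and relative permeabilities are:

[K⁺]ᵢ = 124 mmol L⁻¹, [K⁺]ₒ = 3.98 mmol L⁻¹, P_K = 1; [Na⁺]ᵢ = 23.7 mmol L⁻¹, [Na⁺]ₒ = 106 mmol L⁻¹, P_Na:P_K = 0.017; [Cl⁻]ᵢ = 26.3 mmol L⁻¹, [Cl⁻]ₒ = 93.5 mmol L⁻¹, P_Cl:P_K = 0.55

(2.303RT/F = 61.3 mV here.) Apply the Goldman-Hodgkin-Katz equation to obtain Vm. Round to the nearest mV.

Vm = 61.3 · log₁₀[(Σ P·[cation]ₒ + Σ P·[anion]ᵢ) / (Σ P·[cation]ᵢ + Σ P·[anion]ₒ)]
Numerator = 1×3.98 + 0.017×106 + 0.55×26.3 = 20.25
Denominator = 1×124 + 0.017×23.7 + 0.55×93.5 = 175.8
Vm = 61.3 · log₁₀(0.11515) = 61.3 × (-0.9387) = -57.54 mV

-58 mV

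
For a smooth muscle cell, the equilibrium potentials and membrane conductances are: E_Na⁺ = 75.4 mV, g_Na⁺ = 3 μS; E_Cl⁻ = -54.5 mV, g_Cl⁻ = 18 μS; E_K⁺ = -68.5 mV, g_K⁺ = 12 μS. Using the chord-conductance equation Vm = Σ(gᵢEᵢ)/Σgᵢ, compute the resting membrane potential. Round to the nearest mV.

Σ gᵢEᵢ = 3·(75.4) + 18·(-54.5) + 12·(-68.5) = -1576.80
Σ gᵢ = 3 + 18 + 12 = 33
Vm = -1576.80 / 33 = -47.78 mV

-48 mV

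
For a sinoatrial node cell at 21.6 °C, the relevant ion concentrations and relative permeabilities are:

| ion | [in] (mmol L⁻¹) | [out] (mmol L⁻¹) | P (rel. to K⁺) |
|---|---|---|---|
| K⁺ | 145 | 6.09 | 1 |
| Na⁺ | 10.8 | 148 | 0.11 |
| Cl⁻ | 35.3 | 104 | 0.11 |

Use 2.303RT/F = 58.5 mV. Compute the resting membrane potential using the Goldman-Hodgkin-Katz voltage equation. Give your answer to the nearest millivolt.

Vm = 58.5 · log₁₀[(Σ P·[cation]ₒ + Σ P·[anion]ᵢ) / (Σ P·[cation]ᵢ + Σ P·[anion]ₒ)]
Numerator = 1×6.09 + 0.11×148 + 0.11×35.3 = 26.25
Denominator = 1×145 + 0.11×10.8 + 0.11×104 = 157.6
Vm = 58.5 · log₁₀(0.16655) = 58.5 × (-0.7785) = -45.54 mV

-46 mV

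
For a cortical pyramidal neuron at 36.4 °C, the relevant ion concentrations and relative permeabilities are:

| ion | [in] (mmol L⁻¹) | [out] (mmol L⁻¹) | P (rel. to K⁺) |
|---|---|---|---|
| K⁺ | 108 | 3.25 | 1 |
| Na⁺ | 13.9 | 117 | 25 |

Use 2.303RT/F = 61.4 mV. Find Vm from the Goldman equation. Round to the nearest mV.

50 mV

Vm = 61.4 · log₁₀[(Σ P·[cation]ₒ + Σ P·[anion]ᵢ) / (Σ P·[cation]ᵢ + Σ P·[anion]ₒ)]
Numerator = 1×3.25 + 25×117 = 2928
Denominator = 1×108 + 25×13.9 = 455.5
Vm = 61.4 · log₁₀(6.4286) = 61.4 × (0.8081) = 49.62 mV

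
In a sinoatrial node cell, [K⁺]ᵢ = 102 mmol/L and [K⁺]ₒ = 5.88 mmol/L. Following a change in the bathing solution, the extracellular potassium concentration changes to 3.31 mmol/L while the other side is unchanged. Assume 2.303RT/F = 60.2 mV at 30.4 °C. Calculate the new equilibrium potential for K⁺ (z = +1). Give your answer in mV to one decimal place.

-89.6 mV

After the shift: [K⁺]_out = 3.31, [K⁺]_in = 102 mmol/L.
E_new = (60.2/1)·log₁₀(3.31/102) = 60.20 · (-1.4888) = -89.62 mV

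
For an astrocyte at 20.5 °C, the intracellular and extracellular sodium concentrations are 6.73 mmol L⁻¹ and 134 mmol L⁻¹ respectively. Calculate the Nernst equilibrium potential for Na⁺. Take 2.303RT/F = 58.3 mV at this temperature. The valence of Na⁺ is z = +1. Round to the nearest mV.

E = (58.3/z) · log₁₀([Na⁺]_out/[Na⁺]_in) with z = +1.
= (58.3/1) · log₁₀(134/6.73) = 58.30 · log₁₀(19.91)
= 58.30 · (1.2991) = 75.74 mV

76 mV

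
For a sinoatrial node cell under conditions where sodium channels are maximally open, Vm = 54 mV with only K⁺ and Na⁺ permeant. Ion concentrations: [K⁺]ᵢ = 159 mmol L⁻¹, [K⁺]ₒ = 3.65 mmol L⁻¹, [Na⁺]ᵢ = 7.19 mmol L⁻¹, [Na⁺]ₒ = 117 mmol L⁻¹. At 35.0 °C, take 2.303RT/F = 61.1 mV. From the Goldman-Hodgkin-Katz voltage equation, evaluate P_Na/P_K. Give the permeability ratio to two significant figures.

Let α = P_Na/P_K. GHK: Vm = 61.1·log₁₀[(Kₒ + α·Naₒ)/(Kᵢ + α·Naᵢ)].
10^(Vm/61.1) = 10^(54.0/61.1) = 7.6524
So 7.6524·(Kᵢ + α·Naᵢ) = Kₒ + α·Naₒ → α = (7.6524·159.0 − 3.65) / (117.0 − 7.6524·7.19)
α = (1217 − 3.65) / (117.0 − 55.02) = 1213/61.98 = 19.57

20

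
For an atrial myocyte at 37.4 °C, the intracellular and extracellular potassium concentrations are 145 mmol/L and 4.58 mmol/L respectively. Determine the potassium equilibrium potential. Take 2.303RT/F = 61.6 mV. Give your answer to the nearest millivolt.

-92 mV

E = (61.6/z) · log₁₀([K⁺]_out/[K⁺]_in) with z = +1.
= (61.6/1) · log₁₀(4.58/145) = 61.60 · log₁₀(0.03159)
= 61.60 · (-1.5005) = -92.43 mV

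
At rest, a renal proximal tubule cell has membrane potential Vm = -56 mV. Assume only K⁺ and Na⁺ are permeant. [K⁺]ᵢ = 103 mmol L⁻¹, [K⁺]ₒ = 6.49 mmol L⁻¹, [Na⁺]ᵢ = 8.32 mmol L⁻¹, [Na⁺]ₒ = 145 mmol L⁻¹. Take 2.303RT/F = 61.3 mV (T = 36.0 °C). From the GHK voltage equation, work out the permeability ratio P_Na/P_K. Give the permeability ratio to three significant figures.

0.0422

Let α = P_Na/P_K. GHK: Vm = 61.3·log₁₀[(Kₒ + α·Naₒ)/(Kᵢ + α·Naᵢ)].
10^(Vm/61.3) = 10^(-56.0/61.3) = 0.12203
So 0.12203·(Kᵢ + α·Naᵢ) = Kₒ + α·Naₒ → α = (0.12203·103.0 − 6.49) / (145.0 − 0.12203·8.32)
α = (12.57 − 6.49) / (145.0 − 1.015) = 6.079/144 = 0.04222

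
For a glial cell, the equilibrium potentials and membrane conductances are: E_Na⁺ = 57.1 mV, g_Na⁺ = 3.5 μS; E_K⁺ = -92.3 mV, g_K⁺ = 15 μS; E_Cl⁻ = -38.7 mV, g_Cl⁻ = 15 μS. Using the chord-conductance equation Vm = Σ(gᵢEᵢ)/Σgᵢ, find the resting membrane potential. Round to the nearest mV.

Σ gᵢEᵢ = 3.5·(57.1) + 15·(-92.3) + 15·(-38.7) = -1765.15
Σ gᵢ = 3.5 + 15 + 15 = 33.5
Vm = -1765.15 / 33.5 = -52.69 mV

-53 mV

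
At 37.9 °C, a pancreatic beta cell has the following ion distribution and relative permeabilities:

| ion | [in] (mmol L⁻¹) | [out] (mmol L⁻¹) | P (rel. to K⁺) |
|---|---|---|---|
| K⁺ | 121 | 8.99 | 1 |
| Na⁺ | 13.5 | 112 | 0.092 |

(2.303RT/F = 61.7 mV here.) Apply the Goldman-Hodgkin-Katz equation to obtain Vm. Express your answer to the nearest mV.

Vm = 61.7 · log₁₀[(Σ P·[cation]ₒ + Σ P·[anion]ᵢ) / (Σ P·[cation]ᵢ + Σ P·[anion]ₒ)]
Numerator = 1×8.99 + 0.092×112 = 19.29
Denominator = 1×121 + 0.092×13.5 = 122.2
Vm = 61.7 · log₁₀(0.15783) = 61.7 × (-0.8018) = -49.47 mV

-49 mV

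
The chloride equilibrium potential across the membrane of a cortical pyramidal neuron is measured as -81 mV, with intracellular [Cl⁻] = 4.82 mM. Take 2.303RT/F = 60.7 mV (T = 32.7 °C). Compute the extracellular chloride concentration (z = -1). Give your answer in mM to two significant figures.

Nernst: E = (60.7/-1) · log₁₀([out]/[in]), so log₁₀([out]/[in]) = -81.0 × -1 / 60.7 = 1.3344.
[out]/[in] = 10^(1.3344) = 21.6.
[out] = 21.6 × 4.82 = 104.1 mM.

100 mM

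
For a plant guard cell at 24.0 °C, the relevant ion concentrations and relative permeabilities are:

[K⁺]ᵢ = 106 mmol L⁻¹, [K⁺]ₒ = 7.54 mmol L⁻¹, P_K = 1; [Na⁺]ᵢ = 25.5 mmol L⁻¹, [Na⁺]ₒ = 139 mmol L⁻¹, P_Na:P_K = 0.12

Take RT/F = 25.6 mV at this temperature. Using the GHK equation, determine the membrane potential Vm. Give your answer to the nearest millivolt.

-39 mV

Vm = 25.6 · ln[(Σ P·[cation]ₒ + Σ P·[anion]ᵢ) / (Σ P·[cation]ᵢ + Σ P·[anion]ₒ)]
Numerator = 1×7.54 + 0.12×139 = 24.22
Denominator = 1×106 + 0.12×25.5 = 109.1
Vm = 25.6 · ln(0.22208) = 25.6 × (-1.5047) = -38.52 mV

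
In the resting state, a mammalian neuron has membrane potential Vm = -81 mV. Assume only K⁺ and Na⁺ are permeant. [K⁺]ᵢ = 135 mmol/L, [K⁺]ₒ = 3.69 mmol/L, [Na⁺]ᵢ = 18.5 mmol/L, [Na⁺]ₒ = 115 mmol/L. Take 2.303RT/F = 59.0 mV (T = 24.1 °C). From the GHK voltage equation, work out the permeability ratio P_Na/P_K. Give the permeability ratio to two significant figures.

Let α = P_Na/P_K. GHK: Vm = 59.0·log₁₀[(Kₒ + α·Naₒ)/(Kᵢ + α·Naᵢ)].
10^(Vm/59.0) = 10^(-81.0/59.0) = 0.042376
So 0.042376·(Kᵢ + α·Naᵢ) = Kₒ + α·Naₒ → α = (0.042376·135.0 − 3.69) / (115.0 − 0.042376·18.5)
α = (5.721 − 3.69) / (115.0 − 0.784) = 2.031/114.2 = 0.01778

0.018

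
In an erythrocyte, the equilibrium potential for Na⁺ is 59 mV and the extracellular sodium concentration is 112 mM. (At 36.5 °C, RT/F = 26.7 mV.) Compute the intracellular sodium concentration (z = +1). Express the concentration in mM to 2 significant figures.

Nernst: E = (26.7/1) · ln([out]/[in]), so ln([out]/[in]) = 59.0 × 1 / 26.7 = 2.2097.
[out]/[in] = e^(2.2097) = 9.113.
[in] = 112 / 9.113 = 12.29 mM.

12 mM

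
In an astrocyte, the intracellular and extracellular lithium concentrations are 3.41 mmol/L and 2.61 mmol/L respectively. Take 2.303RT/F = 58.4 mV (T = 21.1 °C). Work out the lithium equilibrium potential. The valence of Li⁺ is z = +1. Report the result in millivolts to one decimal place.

E = (58.4/z) · log₁₀([Li⁺]_out/[Li⁺]_in) with z = +1.
= (58.4/1) · log₁₀(2.61/3.41) = 58.40 · log₁₀(0.7654)
= 58.40 · (-0.1161) = -6.78 mV

-6.8 mV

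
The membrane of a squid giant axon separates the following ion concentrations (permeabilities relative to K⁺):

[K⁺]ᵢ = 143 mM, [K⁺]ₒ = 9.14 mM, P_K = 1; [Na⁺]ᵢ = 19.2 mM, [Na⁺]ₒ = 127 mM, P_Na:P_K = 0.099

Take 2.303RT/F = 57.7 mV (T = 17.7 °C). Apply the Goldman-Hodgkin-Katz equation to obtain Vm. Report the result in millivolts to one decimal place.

Vm = 57.7 · log₁₀[(Σ P·[cation]ₒ + Σ P·[anion]ᵢ) / (Σ P·[cation]ᵢ + Σ P·[anion]ₒ)]
Numerator = 1×9.14 + 0.099×127 = 21.71
Denominator = 1×143 + 0.099×19.2 = 144.9
Vm = 57.7 · log₁₀(0.14985) = 57.7 × (-0.8244) = -47.57 mV

-47.6 mV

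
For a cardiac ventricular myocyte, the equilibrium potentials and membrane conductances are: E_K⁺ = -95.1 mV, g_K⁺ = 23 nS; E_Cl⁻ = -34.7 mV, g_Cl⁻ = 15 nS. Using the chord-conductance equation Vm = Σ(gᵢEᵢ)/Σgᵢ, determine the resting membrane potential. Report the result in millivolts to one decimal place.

Σ gᵢEᵢ = 23·(-95.1) + 15·(-34.7) = -2707.80
Σ gᵢ = 23 + 15 = 38
Vm = -2707.80 / 38 = -71.26 mV

-71.3 mV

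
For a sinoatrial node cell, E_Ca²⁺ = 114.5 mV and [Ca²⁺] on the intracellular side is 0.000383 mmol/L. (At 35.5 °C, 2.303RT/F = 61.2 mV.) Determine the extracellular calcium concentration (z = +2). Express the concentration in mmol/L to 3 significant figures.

Nernst: E = (61.2/2) · log₁₀([out]/[in]), so log₁₀([out]/[in]) = 114.5 × 2 / 61.2 = 3.7418.
[out]/[in] = 10^(3.7418) = 5519.
[out] = 5519 × 0.000383 = 2.114 mmol/L.

2.11 mmol/L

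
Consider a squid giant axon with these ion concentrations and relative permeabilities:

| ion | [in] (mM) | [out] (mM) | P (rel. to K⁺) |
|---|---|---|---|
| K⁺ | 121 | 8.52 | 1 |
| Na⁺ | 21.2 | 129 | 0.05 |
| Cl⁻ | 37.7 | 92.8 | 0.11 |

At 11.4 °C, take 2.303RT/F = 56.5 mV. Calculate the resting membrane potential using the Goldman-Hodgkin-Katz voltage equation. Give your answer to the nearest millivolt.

Vm = 56.5 · log₁₀[(Σ P·[cation]ₒ + Σ P·[anion]ᵢ) / (Σ P·[cation]ᵢ + Σ P·[anion]ₒ)]
Numerator = 1×8.52 + 0.05×129 + 0.11×37.7 = 19.12
Denominator = 1×121 + 0.05×21.2 + 0.11×92.8 = 132.3
Vm = 56.5 · log₁₀(0.14453) = 56.5 × (-0.8400) = -47.46 mV

-47 mV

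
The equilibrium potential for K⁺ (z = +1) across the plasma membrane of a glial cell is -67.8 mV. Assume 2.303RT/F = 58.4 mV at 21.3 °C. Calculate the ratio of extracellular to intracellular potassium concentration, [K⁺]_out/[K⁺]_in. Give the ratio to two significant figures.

0.069

log₁₀([out]/[in]) = E·z/(58.4) = -67.8 × 1 / 58.4 = -1.1610
[out]/[in] = 10^(-1.1610) = 0.06903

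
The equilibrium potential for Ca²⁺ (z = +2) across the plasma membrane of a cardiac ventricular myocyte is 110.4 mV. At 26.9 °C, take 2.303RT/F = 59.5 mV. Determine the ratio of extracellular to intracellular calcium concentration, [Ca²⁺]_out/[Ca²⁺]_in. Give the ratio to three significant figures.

log₁₀([out]/[in]) = E·z/(59.5) = 110.4 × 2 / 59.5 = 3.7109
[out]/[in] = 10^(3.7109) = 5140

5140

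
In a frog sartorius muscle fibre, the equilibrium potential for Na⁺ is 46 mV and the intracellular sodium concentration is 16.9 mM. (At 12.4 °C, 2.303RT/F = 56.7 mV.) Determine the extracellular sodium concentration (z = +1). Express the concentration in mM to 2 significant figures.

Nernst: E = (56.7/1) · log₁₀([out]/[in]), so log₁₀([out]/[in]) = 46.0 × 1 / 56.7 = 0.8113.
[out]/[in] = 10^(0.8113) = 6.476.
[out] = 6.476 × 16.9 = 109.4 mM.

110 mM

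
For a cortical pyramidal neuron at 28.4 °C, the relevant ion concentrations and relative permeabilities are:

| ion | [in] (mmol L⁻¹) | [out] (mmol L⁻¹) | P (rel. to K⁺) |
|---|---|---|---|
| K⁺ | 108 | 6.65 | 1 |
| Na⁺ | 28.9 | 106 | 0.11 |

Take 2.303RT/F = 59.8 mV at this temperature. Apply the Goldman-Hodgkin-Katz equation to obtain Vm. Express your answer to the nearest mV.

-47 mV

Vm = 59.8 · log₁₀[(Σ P·[cation]ₒ + Σ P·[anion]ᵢ) / (Σ P·[cation]ᵢ + Σ P·[anion]ₒ)]
Numerator = 1×6.65 + 0.11×106 = 18.31
Denominator = 1×108 + 0.11×28.9 = 111.2
Vm = 59.8 · log₁₀(0.16469) = 59.8 × (-0.7833) = -46.84 mV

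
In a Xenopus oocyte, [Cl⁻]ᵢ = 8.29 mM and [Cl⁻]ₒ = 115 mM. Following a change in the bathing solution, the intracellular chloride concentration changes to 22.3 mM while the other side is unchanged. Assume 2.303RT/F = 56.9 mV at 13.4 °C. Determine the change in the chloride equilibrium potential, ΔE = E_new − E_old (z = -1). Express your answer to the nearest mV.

E_old = (56.9/-1)·log₁₀(115/8.29) = -64.99 mV
E_new = (56.9/-1)·log₁₀(115/22.3) = -40.54 mV
ΔE = -40.54 − (-64.99) = 24.45 mV

24 mV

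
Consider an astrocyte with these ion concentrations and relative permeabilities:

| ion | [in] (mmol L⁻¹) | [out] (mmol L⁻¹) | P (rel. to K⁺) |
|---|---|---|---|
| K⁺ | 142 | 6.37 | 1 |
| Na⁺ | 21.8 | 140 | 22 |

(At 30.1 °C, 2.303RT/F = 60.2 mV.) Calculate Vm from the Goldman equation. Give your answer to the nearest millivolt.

Vm = 60.2 · log₁₀[(Σ P·[cation]ₒ + Σ P·[anion]ᵢ) / (Σ P·[cation]ᵢ + Σ P·[anion]ₒ)]
Numerator = 1×6.37 + 22×140 = 3086
Denominator = 1×142 + 22×21.8 = 621.6
Vm = 60.2 · log₁₀(4.9652) = 60.2 × (0.6959) = 41.90 mV

42 mV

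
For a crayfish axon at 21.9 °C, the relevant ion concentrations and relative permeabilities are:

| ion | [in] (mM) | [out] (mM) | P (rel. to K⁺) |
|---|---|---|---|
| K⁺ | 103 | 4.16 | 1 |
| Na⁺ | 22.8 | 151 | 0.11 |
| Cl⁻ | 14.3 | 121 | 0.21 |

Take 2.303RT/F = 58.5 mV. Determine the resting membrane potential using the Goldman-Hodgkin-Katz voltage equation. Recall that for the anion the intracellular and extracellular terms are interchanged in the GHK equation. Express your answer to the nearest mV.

Vm = 58.5 · log₁₀[(Σ P·[cation]ₒ + Σ P·[anion]ᵢ) / (Σ P·[cation]ᵢ + Σ P·[anion]ₒ)]
Numerator = 1×4.16 + 0.11×151 + 0.21×14.3 = 23.77
Denominator = 1×103 + 0.11×22.8 + 0.21×121 = 130.9
Vm = 58.5 · log₁₀(0.18159) = 58.5 × (-0.7409) = -43.34 mV

-43 mV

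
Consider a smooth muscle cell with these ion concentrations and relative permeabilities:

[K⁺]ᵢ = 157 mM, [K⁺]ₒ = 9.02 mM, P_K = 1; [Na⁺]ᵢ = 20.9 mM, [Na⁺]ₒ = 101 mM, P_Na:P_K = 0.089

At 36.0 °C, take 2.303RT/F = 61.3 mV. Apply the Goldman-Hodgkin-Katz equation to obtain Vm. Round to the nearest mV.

Vm = 61.3 · log₁₀[(Σ P·[cation]ₒ + Σ P·[anion]ᵢ) / (Σ P·[cation]ᵢ + Σ P·[anion]ₒ)]
Numerator = 1×9.02 + 0.089×101 = 18.01
Denominator = 1×157 + 0.089×20.9 = 158.9
Vm = 61.3 · log₁₀(0.11336) = 61.3 × (-0.9455) = -57.96 mV

-58 mV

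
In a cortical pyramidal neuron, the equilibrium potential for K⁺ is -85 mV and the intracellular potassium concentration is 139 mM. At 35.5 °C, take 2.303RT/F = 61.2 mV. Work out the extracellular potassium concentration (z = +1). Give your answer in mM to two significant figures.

5.7 mM

Nernst: E = (61.2/1) · log₁₀([out]/[in]), so log₁₀([out]/[in]) = -85.0 × 1 / 61.2 = -1.3889.
[out]/[in] = 10^(-1.3889) = 0.04084.
[out] = 0.04084 × 139 = 5.677 mM.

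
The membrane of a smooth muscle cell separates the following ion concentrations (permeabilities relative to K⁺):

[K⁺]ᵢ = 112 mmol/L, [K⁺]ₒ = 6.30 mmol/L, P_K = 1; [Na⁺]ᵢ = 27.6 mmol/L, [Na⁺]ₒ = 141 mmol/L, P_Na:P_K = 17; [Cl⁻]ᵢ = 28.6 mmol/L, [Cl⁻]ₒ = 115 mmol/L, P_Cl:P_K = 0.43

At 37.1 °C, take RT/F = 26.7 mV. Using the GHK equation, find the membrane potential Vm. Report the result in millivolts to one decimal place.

Vm = 26.7 · ln[(Σ P·[cation]ₒ + Σ P·[anion]ᵢ) / (Σ P·[cation]ᵢ + Σ P·[anion]ₒ)]
Numerator = 1×6.30 + 17×141 + 0.43×28.6 = 2416
Denominator = 1×112 + 17×27.6 + 0.43×115 = 630.7
Vm = 26.7 · ln(3.8303) = 26.7 × (1.3430) = 35.86 mV

35.9 mV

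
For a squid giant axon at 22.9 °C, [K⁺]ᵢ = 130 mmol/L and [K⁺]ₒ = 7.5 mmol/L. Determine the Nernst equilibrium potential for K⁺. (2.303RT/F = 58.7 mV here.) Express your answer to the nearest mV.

-73 mV

E = (58.7/z) · log₁₀([K⁺]_out/[K⁺]_in) with z = +1.
= (58.7/1) · log₁₀(7.5/130) = 58.70 · log₁₀(0.05769)
= 58.70 · (-1.2389) = -72.72 mV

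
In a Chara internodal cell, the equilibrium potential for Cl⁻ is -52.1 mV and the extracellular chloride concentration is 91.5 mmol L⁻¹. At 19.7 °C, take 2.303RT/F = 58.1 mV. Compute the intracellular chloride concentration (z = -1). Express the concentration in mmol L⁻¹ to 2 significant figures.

Nernst: E = (58.1/-1) · log₁₀([out]/[in]), so log₁₀([out]/[in]) = -52.1 × -1 / 58.1 = 0.8967.
[out]/[in] = 10^(0.8967) = 7.884.
[in] = 91.5 / 7.884 = 11.61 mmol L⁻¹.

12 mmol L⁻¹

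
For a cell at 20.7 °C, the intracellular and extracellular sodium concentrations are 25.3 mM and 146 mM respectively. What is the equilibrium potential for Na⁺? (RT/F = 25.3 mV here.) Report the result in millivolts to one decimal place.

E = (25.3/z) · ln([Na⁺]_out/[Na⁺]_in) with z = +1.
= (25.3/1) · ln(146/25.3) = 25.30 · ln(5.771)
= 25.30 · (1.7528) = 44.35 mV

44.3 mV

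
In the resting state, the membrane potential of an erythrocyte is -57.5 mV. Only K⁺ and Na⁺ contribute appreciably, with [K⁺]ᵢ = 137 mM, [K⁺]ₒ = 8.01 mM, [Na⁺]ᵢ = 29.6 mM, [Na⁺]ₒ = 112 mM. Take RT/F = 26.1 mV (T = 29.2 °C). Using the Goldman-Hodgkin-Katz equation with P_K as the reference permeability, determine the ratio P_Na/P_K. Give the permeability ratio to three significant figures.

0.0655

Let α = P_Na/P_K. GHK: Vm = 26.1·ln[(Kₒ + α·Naₒ)/(Kᵢ + α·Naᵢ)].
e^(Vm/26.1) = e^(-57.5/26.1) = 0.11046
So 0.11046·(Kᵢ + α·Naᵢ) = Kₒ + α·Naₒ → α = (0.11046·137.0 − 8.01) / (112.0 − 0.11046·29.6)
α = (15.13 − 8.01) / (112.0 − 3.27) = 7.124/108.7 = 0.06552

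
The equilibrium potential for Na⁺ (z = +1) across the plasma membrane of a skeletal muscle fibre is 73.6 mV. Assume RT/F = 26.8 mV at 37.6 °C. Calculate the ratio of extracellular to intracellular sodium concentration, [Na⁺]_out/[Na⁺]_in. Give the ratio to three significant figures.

ln([out]/[in]) = E·z/(26.8) = 73.6 × 1 / 26.8 = 2.7463
[out]/[in] = e^(2.7463) = 15.58

15.6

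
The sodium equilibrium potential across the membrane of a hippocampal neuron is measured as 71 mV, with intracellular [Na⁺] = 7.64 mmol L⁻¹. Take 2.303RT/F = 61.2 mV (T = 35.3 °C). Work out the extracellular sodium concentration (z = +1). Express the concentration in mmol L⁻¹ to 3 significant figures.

110 mmol L⁻¹

Nernst: E = (61.2/1) · log₁₀([out]/[in]), so log₁₀([out]/[in]) = 71.0 × 1 / 61.2 = 1.1601.
[out]/[in] = 10^(1.1601) = 14.46.
[out] = 14.46 × 7.64 = 110.5 mmol L⁻¹.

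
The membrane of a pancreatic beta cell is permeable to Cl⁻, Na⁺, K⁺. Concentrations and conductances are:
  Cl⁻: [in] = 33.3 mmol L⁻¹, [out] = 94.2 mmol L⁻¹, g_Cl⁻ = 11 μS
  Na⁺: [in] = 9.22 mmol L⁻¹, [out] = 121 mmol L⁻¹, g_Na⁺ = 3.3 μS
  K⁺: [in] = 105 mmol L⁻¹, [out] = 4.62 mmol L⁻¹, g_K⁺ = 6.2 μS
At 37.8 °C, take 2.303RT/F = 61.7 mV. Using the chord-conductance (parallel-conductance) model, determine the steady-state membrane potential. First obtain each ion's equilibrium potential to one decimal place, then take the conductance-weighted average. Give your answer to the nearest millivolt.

E_Cl⁻ = (61.7/-1)·log₁₀(94.2/33.3) = -27.9 mV
E_Na⁺ = (61.7/1)·log₁₀(121/9.22) = 69.0 mV
E_K⁺ = (61.7/1)·log₁₀(4.62/105) = -83.7 mV
Vm = (Σ gᵢEᵢ)/(Σ gᵢ) = (11·-27.9 + 3.3·69.0 + 6.2·-83.7) / (11 + 3.3 + 6.2)
= -598.14 / 20.5 = -29.18 mV

-29 mV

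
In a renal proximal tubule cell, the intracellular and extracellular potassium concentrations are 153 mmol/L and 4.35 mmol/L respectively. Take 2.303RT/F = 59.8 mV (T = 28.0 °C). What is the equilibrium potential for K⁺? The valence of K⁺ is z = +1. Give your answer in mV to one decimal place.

E = (59.8/z) · log₁₀([K⁺]_out/[K⁺]_in) with z = +1.
= (59.8/1) · log₁₀(4.35/153) = 59.80 · log₁₀(0.02843)
= 59.80 · (-1.5462) = -92.46 mV

-92.5 mV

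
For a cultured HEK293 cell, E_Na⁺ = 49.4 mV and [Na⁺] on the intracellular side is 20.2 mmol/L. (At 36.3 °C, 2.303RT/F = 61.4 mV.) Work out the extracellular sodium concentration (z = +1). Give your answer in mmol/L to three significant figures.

129 mmol/L

Nernst: E = (61.4/1) · log₁₀([out]/[in]), so log₁₀([out]/[in]) = 49.4 × 1 / 61.4 = 0.8046.
[out]/[in] = 10^(0.8046) = 6.376.
[out] = 6.376 × 20.2 = 128.8 mmol/L.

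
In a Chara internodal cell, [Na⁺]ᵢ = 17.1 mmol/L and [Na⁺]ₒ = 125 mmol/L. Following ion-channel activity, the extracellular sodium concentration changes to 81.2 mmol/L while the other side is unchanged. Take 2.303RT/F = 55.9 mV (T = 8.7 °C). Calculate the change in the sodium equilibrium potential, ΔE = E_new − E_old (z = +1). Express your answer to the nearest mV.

E_old = (55.9/1)·log₁₀(125/17.1) = 48.29 mV
E_new = (55.9/1)·log₁₀(81.2/17.1) = 37.82 mV
ΔE = 37.82 − (48.29) = -10.47 mV

-10 mV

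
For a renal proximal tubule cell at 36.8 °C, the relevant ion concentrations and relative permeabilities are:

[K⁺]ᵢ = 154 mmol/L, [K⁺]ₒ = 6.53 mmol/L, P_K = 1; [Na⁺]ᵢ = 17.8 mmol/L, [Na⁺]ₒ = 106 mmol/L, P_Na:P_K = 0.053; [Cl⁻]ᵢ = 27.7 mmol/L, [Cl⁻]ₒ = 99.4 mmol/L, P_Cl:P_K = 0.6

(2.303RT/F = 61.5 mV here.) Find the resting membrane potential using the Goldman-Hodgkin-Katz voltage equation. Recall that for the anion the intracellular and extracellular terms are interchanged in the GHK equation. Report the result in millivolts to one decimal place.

-53.7 mV

Vm = 61.5 · log₁₀[(Σ P·[cation]ₒ + Σ P·[anion]ᵢ) / (Σ P·[cation]ᵢ + Σ P·[anion]ₒ)]
Numerator = 1×6.53 + 0.053×106 + 0.6×27.7 = 28.77
Denominator = 1×154 + 0.053×17.8 + 0.6×99.4 = 214.6
Vm = 61.5 · log₁₀(0.13406) = 61.5 × (-0.8727) = -53.67 mV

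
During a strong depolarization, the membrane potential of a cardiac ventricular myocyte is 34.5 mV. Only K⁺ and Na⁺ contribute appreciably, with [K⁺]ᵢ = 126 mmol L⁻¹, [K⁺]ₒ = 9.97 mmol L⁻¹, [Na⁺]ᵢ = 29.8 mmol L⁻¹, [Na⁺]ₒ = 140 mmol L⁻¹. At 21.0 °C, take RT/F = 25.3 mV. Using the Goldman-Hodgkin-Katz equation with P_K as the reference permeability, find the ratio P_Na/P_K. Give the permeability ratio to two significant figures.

21

Let α = P_Na/P_K. GHK: Vm = 25.3·ln[(Kₒ + α·Naₒ)/(Kᵢ + α·Naᵢ)].
e^(Vm/25.3) = e^(34.5/25.3) = 3.9104
So 3.9104·(Kᵢ + α·Naᵢ) = Kₒ + α·Naₒ → α = (3.9104·126.0 − 9.97) / (140.0 − 3.9104·29.8)
α = (492.7 − 9.97) / (140.0 − 116.5) = 482.7/23.47 = 20.57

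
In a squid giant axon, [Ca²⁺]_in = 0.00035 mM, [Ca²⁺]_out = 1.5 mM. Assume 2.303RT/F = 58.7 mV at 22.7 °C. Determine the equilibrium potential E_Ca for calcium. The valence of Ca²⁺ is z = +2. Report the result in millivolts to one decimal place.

E = (58.7/z) · log₁₀([Ca²⁺]_out/[Ca²⁺]_in) with z = +2.
= (58.7/2) · log₁₀(1.5/0.00035) = 29.35 · log₁₀(4286)
= 29.35 · (3.6320) = 106.60 mV

106.6 mV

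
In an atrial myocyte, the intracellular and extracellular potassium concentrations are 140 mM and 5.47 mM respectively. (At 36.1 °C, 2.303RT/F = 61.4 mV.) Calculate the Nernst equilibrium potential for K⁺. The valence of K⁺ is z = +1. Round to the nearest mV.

-86 mV

E = (61.4/z) · log₁₀([K⁺]_out/[K⁺]_in) with z = +1.
= (61.4/1) · log₁₀(5.47/140) = 61.40 · log₁₀(0.03907)
= 61.40 · (-1.4081) = -86.46 mV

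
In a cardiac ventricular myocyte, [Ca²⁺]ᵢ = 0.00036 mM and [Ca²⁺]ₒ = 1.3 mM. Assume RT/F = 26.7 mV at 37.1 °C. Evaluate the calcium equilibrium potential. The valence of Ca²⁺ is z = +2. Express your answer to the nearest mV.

E = (26.7/z) · ln([Ca²⁺]_out/[Ca²⁺]_in) with z = +2.
= (26.7/2) · ln(1.3/0.00036) = 13.35 · ln(3611)
= 13.35 · (8.1918) = 109.36 mV

109 mV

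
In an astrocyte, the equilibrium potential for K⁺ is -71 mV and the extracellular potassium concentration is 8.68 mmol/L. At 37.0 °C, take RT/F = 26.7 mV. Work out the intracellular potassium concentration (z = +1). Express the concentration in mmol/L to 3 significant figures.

Nernst: E = (26.7/1) · ln([out]/[in]), so ln([out]/[in]) = -71.0 × 1 / 26.7 = -2.6592.
[out]/[in] = e^(-2.6592) = 0.07001.
[in] = 8.68 / 0.07001 = 124 mmol/L.

124 mmol/L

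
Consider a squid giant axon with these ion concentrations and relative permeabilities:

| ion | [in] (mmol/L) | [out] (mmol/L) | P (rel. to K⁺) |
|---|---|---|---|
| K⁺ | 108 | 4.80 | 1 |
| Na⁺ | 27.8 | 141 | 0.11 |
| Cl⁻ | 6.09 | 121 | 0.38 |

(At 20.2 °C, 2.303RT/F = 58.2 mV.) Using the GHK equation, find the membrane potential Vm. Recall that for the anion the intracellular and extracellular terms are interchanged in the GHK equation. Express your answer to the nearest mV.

-49 mV

Vm = 58.2 · log₁₀[(Σ P·[cation]ₒ + Σ P·[anion]ᵢ) / (Σ P·[cation]ᵢ + Σ P·[anion]ₒ)]
Numerator = 1×4.80 + 0.11×141 + 0.38×6.09 = 22.62
Denominator = 1×108 + 0.11×27.8 + 0.38×121 = 157
Vm = 58.2 · log₁₀(0.14407) = 58.2 × (-0.8414) = -48.97 mV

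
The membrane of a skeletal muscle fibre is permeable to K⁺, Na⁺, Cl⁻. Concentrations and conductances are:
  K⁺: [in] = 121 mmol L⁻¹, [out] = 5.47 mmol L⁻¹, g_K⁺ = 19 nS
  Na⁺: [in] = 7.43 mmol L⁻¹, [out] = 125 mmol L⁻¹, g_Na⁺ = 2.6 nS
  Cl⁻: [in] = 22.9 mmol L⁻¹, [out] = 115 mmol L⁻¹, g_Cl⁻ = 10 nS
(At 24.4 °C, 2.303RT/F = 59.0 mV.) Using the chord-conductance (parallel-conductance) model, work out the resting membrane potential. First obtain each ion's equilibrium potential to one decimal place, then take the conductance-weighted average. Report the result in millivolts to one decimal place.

E_K⁺ = (59.0/1)·log₁₀(5.47/121) = -79.3 mV
E_Na⁺ = (59.0/1)·log₁₀(125/7.43) = 72.3 mV
E_Cl⁻ = (59.0/-1)·log₁₀(115/22.9) = -41.4 mV
Vm = (Σ gᵢEᵢ)/(Σ gᵢ) = (19·-79.3 + 2.6·72.3 + 10·-41.4) / (19 + 2.6 + 10)
= -1732.72 / 31.6 = -54.83 mV

-54.8 mV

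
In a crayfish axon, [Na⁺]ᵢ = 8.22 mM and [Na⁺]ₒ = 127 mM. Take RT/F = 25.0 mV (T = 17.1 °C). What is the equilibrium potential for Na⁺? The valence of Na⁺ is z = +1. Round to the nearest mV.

E = (25.0/z) · ln([Na⁺]_out/[Na⁺]_in) with z = +1.
= (25.0/1) · ln(127/8.22) = 25.00 · ln(15.45)
= 25.00 · (2.7376) = 68.44 mV

68 mV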